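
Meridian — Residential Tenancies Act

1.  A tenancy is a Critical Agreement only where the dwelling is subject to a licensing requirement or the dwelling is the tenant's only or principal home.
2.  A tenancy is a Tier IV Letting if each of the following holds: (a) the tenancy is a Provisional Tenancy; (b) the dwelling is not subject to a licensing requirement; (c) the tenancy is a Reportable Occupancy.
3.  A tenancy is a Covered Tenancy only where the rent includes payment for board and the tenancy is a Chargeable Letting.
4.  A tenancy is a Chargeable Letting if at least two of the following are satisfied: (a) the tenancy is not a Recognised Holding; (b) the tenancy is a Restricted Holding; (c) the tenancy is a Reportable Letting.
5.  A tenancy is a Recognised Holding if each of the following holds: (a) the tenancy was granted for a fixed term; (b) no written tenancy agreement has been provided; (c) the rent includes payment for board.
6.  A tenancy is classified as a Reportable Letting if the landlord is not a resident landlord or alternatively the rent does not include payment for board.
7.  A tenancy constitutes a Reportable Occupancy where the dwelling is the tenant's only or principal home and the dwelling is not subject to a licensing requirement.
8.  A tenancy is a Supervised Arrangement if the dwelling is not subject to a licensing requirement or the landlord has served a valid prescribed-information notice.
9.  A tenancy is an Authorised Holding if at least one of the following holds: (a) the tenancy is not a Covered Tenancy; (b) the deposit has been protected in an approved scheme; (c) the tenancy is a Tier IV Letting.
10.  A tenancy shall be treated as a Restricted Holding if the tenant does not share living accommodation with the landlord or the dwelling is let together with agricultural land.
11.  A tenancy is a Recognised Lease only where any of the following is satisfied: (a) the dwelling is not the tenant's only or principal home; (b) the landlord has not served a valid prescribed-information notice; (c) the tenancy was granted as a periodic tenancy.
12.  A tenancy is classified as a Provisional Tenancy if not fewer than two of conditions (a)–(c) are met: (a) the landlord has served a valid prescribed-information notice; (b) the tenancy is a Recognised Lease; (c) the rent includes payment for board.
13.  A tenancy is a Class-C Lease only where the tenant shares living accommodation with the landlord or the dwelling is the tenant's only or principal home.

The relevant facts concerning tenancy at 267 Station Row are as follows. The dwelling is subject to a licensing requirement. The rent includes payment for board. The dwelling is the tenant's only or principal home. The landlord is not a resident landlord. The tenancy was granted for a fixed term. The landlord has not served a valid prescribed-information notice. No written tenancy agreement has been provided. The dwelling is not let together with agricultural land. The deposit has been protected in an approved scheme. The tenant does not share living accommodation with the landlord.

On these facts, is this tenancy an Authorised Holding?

Yes

paragraph 5 — Recognised Holding: [the tenancy was granted for a fixed term? yes] AND [no written tenancy agreement has been provided? yes] AND [the rent includes payment for board? yes] → satisfied.
paragraph 10 — Restricted Holding: [the tenant does not share living accommodation with the landlord? yes] OR [the dwelling is let together with agricultural land? no] → satisfied.
paragraph 6 — Reportable Letting: [the landlord is not a resident landlord? yes] OR [the rent does not include payment for board? no] → satisfied.
paragraph 4 — Chargeable Letting: not a Recognised Holding (paragraph 5)? no; Restricted Holding (paragraph 10)? yes; Reportable Letting (paragraph 6)? yes — 2 of 3 hold (need ≥2) → satisfied.
paragraph 3 — Covered Tenancy: [the rent includes payment for board? yes] AND [Chargeable Letting (paragraph 4)? yes] → satisfied.
paragraph 11 — Recognised Lease: [the dwelling is not the tenant's only or principal home? no] OR [the landlord has not served a valid prescribed-information notice? yes] OR [the tenancy was granted as a periodic tenancy? no] → satisfied.
paragraph 12 — Provisional Tenancy: the landlord has served a valid prescribed-information notice? no; Recognised Lease (paragraph 11)? yes; the rent includes payment for board? yes — 2 of 3 hold (need ≥2) → satisfied.
paragraph 7 — Reportable Occupancy: [the dwelling is the tenant's only or principal home? yes] AND [the dwelling is not subject to a licensing requirement? no] → not satisfied.
paragraph 2 — Tier IV Letting: [Provisional Tenancy (paragraph 12)? yes] AND [the dwelling is not subject to a licensing requirement? no] AND [Reportable Occupancy (paragraph 7)? no] → not satisfied.
paragraph 9 — Authorised Holding: [not a Covered Tenancy (paragraph 3)? no] OR [the deposit has been protected in an approved scheme? yes] OR [Tier IV Letting (paragraph 2)? no] → satisfied.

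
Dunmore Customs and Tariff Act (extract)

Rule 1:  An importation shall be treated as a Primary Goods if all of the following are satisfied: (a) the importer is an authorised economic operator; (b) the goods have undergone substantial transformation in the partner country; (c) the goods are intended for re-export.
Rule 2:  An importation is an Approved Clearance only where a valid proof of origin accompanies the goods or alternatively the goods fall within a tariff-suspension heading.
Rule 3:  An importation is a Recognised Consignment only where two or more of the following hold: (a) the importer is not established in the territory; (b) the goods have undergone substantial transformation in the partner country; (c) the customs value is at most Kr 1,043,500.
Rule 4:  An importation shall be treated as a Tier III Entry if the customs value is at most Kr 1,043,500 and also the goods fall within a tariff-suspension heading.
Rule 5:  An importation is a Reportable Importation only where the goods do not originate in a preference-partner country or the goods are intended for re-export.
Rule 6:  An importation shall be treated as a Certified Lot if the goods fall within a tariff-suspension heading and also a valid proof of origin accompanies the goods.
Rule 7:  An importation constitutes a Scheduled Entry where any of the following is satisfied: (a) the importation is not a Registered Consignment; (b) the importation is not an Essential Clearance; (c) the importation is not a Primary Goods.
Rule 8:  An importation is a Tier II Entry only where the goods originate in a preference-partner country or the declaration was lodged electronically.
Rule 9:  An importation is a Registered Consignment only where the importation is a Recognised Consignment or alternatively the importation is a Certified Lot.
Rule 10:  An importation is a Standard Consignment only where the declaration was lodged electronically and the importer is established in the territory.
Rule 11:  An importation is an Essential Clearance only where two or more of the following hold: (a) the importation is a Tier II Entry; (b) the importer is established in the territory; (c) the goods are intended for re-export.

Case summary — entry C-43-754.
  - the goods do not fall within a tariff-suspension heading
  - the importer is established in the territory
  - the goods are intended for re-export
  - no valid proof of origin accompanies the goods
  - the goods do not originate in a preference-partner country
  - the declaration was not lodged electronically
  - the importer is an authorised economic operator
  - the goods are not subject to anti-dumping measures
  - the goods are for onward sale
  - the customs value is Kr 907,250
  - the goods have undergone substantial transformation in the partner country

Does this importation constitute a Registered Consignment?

Yes

Under rule 3: the importer is not established in the territory? no; the goods have undergone substantial transformation in the partner country? yes; customs value: Kr 907,250 ≤ Kr 1,043,500? yes — 2 of 3 hold (need ≥2) → satisfied.
Under rule 6: the goods fall within a tariff-suspension heading? no; and a valid proof of origin accompanies the goods? no. So the importation is not a Certified Lot.
Under rule 9: Recognised Consignment (rule 3)? yes; or Certified Lot (rule 6)? no. So the importation is a Registered Consignment.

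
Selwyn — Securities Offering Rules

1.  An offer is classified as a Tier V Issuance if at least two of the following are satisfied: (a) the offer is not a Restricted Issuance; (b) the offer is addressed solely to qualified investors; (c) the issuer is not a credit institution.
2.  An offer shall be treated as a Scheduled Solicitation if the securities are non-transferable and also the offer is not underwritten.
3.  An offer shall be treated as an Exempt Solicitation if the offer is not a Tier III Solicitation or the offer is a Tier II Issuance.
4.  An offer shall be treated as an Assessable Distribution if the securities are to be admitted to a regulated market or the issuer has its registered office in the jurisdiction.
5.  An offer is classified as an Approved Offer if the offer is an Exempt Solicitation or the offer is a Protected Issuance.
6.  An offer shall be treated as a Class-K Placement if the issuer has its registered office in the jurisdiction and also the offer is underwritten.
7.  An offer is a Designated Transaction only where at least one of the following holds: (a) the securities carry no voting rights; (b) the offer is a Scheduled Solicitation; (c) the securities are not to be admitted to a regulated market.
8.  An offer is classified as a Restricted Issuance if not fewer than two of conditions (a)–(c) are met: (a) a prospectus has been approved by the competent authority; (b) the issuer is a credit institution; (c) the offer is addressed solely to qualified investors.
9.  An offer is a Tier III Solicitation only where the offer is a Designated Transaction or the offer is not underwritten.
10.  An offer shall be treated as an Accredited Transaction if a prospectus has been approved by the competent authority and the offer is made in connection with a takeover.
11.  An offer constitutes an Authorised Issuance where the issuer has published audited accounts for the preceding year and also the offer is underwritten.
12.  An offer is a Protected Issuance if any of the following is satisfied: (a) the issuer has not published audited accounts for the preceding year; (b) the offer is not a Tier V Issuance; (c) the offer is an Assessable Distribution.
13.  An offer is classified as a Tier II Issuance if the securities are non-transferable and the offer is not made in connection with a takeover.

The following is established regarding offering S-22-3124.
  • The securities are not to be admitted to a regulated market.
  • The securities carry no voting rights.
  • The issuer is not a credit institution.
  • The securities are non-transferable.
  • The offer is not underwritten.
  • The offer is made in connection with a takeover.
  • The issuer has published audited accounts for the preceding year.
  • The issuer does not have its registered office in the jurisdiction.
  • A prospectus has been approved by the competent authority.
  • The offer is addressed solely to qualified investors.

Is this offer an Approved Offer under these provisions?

No

Under paragraph 2: the securities are non-transferable? yes; and the offer is not underwritten? yes. So the offer is a Scheduled Solicitation.
Under paragraph 7: the securities carry no voting rights? yes; or Scheduled Solicitation (paragraph 2)? yes; or the securities are not to be admitted to a regulated market? yes. So the offer is a Designated Transaction.
Under paragraph 9: Designated Transaction (paragraph 7)? yes; or the offer is not underwritten? yes. So the offer is a Tier III Solicitation.
Under paragraph 13: the securities are non-transferable? yes; and the offer is not made in connection with a takeover? no. So the offer is not a Tier II Issuance.
Under paragraph 3: not a Tier III Solicitation (paragraph 9)? no; or Tier II Issuance (paragraph 13)? no. So the offer is not an Exempt Solicitation.
Under paragraph 8: a prospectus has been approved by the competent authority? yes; the issuer is a credit institution? no; the offer is addressed solely to qualified investors? yes — 2 of 3 hold (need ≥2) → satisfied.
Under paragraph 1: not a Restricted Issuance (paragraph 8)? no; the offer is addressed solely to qualified investors? yes; the issuer is not a credit institution? yes — 2 of 3 hold (need ≥2) → satisfied.
Under paragraph 4: the securities are to be admitted to a regulated market? no; or the issuer has its registered office in the jurisdiction? no. So the offer is not an Assessable Distribution.
Under paragraph 12: the issuer has not published audited accounts for the preceding year? no; or not a Tier V Issuance (paragraph 1)? no; or Assessable Distribution (paragraph 4)? no. So the offer is not a Protected Issuance.
Under paragraph 5: Exempt Solicitation (paragraph 3)? no; or Protected Issuance (paragraph 12)? no. So the offer is not an Approved Offer.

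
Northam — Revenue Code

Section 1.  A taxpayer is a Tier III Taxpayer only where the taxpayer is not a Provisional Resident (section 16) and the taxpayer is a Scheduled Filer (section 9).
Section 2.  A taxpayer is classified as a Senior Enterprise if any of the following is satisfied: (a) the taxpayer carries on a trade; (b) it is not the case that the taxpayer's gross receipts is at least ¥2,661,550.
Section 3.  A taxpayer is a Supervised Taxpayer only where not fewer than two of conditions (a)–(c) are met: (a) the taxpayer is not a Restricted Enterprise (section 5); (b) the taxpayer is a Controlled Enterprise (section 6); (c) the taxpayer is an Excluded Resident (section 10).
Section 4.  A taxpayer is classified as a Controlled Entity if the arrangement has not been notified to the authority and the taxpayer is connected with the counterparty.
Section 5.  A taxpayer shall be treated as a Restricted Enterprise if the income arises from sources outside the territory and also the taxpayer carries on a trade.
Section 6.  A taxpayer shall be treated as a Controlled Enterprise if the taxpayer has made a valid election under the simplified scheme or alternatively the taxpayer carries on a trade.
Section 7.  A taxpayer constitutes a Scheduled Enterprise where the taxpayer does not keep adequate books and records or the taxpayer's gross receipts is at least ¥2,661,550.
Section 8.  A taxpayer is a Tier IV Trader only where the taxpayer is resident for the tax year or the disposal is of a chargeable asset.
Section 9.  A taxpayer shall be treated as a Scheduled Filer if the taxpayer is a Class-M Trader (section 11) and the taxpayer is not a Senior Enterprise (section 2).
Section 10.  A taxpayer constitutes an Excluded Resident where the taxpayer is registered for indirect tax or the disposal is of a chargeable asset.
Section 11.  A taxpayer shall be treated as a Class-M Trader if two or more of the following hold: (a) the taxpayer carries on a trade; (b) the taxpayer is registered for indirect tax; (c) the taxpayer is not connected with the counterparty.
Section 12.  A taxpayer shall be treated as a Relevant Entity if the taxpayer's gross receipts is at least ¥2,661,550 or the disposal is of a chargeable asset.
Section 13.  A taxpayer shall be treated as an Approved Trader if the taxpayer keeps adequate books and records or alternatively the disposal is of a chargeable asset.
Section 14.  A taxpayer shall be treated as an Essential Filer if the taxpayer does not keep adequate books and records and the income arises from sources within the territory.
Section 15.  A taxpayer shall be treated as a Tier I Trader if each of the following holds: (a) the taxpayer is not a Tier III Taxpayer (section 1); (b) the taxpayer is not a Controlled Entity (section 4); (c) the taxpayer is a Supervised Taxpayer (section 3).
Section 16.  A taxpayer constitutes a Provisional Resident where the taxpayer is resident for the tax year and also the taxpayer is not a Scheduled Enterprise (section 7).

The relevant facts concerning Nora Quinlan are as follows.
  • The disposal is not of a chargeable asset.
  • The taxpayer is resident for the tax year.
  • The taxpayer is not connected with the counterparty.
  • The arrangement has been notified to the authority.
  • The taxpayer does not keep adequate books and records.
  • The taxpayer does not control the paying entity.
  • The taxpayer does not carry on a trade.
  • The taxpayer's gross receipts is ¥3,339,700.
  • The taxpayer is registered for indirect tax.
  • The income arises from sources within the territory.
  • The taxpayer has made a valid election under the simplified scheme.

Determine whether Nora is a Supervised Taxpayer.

section 5 — Restricted Enterprise: [the income arises from sources outside the territory? no] AND [the taxpayer carries on a trade? no] → not satisfied.
section 6 — Controlled Enterprise: [the taxpayer has made a valid election under the simplified scheme? yes] OR [the taxpayer carries on a trade? no] → satisfied.
section 10 — Excluded Resident: [the taxpayer is registered for indirect tax? yes] OR [the disposal is of a chargeable asset? no] → satisfied.
section 3 — Supervised Taxpayer: not a Restricted Enterprise (section 5)? yes; Controlled Enterprise (section 6)? yes; Excluded Resident (section 10)? yes — 3 of 3 hold (need ≥2) → satisfied.

Yes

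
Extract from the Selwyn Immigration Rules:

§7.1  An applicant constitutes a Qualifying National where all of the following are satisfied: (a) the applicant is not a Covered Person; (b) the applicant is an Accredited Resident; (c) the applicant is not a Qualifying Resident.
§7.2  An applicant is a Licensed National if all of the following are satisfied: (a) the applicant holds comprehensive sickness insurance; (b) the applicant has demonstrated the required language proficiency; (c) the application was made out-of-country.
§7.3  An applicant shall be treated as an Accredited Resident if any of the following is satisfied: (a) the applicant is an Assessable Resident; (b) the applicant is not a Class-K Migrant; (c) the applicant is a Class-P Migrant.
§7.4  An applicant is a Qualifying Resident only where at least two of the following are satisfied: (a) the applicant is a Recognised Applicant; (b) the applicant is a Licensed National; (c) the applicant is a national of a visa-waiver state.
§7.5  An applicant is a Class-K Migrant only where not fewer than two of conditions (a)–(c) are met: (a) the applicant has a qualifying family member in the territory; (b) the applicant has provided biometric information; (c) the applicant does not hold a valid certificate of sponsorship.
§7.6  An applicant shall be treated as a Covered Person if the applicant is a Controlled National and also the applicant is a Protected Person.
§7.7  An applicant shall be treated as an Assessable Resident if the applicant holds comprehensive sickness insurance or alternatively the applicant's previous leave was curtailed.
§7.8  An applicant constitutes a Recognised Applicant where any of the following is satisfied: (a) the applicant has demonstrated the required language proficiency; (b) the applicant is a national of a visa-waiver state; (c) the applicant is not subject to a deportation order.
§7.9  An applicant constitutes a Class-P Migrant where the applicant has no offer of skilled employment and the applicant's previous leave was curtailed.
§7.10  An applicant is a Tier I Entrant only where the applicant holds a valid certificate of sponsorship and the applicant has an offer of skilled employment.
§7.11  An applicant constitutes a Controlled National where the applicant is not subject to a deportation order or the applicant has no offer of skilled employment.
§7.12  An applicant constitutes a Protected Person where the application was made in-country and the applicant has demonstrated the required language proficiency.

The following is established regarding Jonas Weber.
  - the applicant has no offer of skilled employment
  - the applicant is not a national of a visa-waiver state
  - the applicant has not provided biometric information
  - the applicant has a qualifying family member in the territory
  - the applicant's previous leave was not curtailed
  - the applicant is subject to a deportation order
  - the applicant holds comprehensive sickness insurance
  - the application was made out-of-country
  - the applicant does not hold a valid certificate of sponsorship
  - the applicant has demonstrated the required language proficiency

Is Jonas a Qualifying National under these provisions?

No

§7.11 — Controlled National: [the applicant is not subject to a deportation order? no] OR [the applicant has no offer of skilled employment? yes] → satisfied.
§7.12 — Protected Person: [the application was made in-country? no] AND [the applicant has demonstrated the required language proficiency? yes] → not satisfied.
§7.6 — Covered Person: [Controlled National (§7.11)? yes] AND [Protected Person (§7.12)? no] → not satisfied.
§7.7 — Assessable Resident: [the applicant holds comprehensive sickness insurance? yes] OR [the applicant's previous leave was curtailed? no] → satisfied.
§7.5 — Class-K Migrant: the applicant has a qualifying family member in the territory? yes; the applicant has provided biometric information? no; the applicant does not hold a valid certificate of sponsorship? yes — 2 of 3 hold (need ≥2) → satisfied.
§7.9 — Class-P Migrant: [the applicant has no offer of skilled employment? yes] AND [the applicant's previous leave was curtailed? no] → not satisfied.
§7.3 — Accredited Resident: [Assessable Resident (§7.7)? yes] OR [not a Class-K Migrant (§7.5)? no] OR [Class-P Migrant (§7.9)? no] → satisfied.
§7.8 — Recognised Applicant: [the applicant has demonstrated the required language proficiency? yes] OR [the applicant is a national of a visa-waiver state? no] OR [the applicant is not subject to a deportation order? no] → satisfied.
§7.2 — Licensed National: [the applicant holds comprehensive sickness insurance? yes] AND [the applicant has demonstrated the required language proficiency? yes] AND [the application was made out-of-country? yes] → satisfied.
§7.4 — Qualifying Resident: Recognised Applicant (§7.8)? yes; Licensed National (§7.2)? yes; the applicant is a national of a visa-waiver state? no — 2 of 3 hold (need ≥2) → satisfied.
§7.1 — Qualifying National: [not a Covered Person (§7.6)? yes] AND [Accredited Resident (§7.3)? yes] AND [not a Qualifying Resident (§7.4)? no] → not satisfied.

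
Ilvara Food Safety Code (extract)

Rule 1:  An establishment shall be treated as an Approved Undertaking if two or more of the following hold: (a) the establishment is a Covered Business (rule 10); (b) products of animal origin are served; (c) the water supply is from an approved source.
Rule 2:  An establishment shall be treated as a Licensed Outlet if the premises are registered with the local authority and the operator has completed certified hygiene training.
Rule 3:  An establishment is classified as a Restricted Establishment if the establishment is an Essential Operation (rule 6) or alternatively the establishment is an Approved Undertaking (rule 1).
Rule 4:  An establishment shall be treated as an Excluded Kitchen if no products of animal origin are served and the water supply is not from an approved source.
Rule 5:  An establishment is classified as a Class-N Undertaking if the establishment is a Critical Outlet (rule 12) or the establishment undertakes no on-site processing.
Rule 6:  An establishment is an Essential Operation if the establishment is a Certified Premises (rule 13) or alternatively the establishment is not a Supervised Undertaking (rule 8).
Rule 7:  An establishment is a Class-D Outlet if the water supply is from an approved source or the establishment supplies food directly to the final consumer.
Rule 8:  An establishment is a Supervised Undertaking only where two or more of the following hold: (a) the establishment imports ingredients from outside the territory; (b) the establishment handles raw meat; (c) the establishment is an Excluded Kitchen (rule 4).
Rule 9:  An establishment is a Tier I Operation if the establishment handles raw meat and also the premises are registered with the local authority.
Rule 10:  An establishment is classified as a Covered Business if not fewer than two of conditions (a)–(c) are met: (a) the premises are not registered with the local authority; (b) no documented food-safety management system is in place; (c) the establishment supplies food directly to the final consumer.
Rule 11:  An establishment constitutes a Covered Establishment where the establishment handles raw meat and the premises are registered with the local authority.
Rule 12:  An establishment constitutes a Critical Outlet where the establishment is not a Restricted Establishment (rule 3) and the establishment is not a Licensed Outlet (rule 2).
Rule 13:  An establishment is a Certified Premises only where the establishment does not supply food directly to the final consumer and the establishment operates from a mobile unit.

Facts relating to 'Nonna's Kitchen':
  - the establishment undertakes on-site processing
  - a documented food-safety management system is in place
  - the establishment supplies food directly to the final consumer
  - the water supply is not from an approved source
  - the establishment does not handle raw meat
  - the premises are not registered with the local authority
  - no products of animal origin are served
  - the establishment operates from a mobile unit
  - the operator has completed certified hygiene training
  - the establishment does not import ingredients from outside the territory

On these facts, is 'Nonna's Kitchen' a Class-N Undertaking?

Under rule 13: the establishment does not supply food directly to the final consumer? no; and the establishment operates from a mobile unit? yes. So the establishment is not a Certified Premises.
Under rule 4: no products of animal origin are served? yes; and the water supply is not from an approved source? yes. So the establishment is an Excluded Kitchen.
Under rule 8: the establishment imports ingredients from outside the territory? no; the establishment handles raw meat? no; Excluded Kitchen (rule 4)? yes — 1 of 3 hold (need ≥2) → not satisfied.
Under rule 6: Certified Premises (rule 13)? no; or not a Supervised Undertaking (rule 8)? yes. So the establishment is an Essential Operation.
Under rule 10: the premises are not registered with the local authority? yes; no documented food-safety management system is in place? no; the establishment supplies food directly to the final consumer? yes — 2 of 3 hold (need ≥2) → satisfied.
Under rule 1: Covered Business (rule 10)? yes; products of animal origin are served? no; the water supply is from an approved source? no — 1 of 3 hold (need ≥2) → not satisfied.
Under rule 3: Essential Operation (rule 6)? yes; or Approved Undertaking (rule 1)? no. So the establishment is a Restricted Establishment.
Under rule 2: the premises are registered with the local authority? no; and the operator has completed certified hygiene training? yes. So the establishment is not a Licensed Outlet.
Under rule 12: not a Restricted Establishment (rule 3)? no; and not a Licensed Outlet (rule 2)? yes. So the establishment is not a Critical Outlet.
Under rule 5: Critical Outlet (rule 12)? no; or the establishment undertakes no on-site processing? no. So the establishment is not a Class-N Undertaking.

No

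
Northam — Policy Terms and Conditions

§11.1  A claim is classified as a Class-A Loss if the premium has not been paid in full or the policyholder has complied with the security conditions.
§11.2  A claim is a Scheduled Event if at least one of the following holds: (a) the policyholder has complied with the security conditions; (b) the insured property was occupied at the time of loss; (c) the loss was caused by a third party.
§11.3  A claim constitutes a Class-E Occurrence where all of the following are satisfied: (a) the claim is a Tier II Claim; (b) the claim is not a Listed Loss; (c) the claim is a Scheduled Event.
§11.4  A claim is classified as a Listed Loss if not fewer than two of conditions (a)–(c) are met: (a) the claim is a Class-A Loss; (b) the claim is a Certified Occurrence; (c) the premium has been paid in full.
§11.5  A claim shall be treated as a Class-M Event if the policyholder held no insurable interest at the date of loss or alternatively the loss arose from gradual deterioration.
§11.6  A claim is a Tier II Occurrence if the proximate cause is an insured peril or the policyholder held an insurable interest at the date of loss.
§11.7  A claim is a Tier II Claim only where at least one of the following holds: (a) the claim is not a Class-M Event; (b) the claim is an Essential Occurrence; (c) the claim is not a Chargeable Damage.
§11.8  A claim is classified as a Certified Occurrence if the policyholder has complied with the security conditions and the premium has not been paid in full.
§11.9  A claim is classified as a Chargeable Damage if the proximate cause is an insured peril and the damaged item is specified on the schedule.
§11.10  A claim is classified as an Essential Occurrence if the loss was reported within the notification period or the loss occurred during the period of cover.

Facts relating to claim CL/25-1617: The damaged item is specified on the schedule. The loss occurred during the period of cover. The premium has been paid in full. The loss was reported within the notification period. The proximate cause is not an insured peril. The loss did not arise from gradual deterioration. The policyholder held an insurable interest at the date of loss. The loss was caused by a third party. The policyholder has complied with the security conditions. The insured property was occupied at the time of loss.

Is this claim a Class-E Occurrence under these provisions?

§11.5 — Class-M Event: [the policyholder held no insurable interest at the date of loss? no] OR [the loss arose from gradual deterioration? no] → not satisfied.
§11.10 — Essential Occurrence: [the loss was reported within the notification period? yes] OR [the loss occurred during the period of cover? yes] → satisfied.
§11.9 — Chargeable Damage: [the proximate cause is an insured peril? no] AND [the damaged item is specified on the schedule? yes] → not satisfied.
§11.7 — Tier II Claim: [not a Class-M Event (§11.5)? yes] OR [Essential Occurrence (§11.10)? yes] OR [not a Chargeable Damage (§11.9)? yes] → satisfied.
§11.1 — Class-A Loss: [the premium has not been paid in full? no] OR [the policyholder has complied with the security conditions? yes] → satisfied.
§11.8 — Certified Occurrence: [the policyholder has complied with the security conditions? yes] AND [the premium has not been paid in full? no] → not satisfied.
§11.4 — Listed Loss: Class-A Loss (§11.1)? yes; Certified Occurrence (§11.8)? no; the premium has been paid in full? yes — 2 of 3 hold (need ≥2) → satisfied.
§11.2 — Scheduled Event: [the policyholder has complied with the security conditions? yes] OR [the insured property was occupied at the time of loss? yes] OR [the loss was caused by a third party? yes] → satisfied.
§11.3 — Class-E Occurrence: [Tier II Claim (§11.7)? yes] AND [not a Listed Loss (§11.4)? no] AND [Scheduled Event (§11.2)? yes] → not satisfied.

No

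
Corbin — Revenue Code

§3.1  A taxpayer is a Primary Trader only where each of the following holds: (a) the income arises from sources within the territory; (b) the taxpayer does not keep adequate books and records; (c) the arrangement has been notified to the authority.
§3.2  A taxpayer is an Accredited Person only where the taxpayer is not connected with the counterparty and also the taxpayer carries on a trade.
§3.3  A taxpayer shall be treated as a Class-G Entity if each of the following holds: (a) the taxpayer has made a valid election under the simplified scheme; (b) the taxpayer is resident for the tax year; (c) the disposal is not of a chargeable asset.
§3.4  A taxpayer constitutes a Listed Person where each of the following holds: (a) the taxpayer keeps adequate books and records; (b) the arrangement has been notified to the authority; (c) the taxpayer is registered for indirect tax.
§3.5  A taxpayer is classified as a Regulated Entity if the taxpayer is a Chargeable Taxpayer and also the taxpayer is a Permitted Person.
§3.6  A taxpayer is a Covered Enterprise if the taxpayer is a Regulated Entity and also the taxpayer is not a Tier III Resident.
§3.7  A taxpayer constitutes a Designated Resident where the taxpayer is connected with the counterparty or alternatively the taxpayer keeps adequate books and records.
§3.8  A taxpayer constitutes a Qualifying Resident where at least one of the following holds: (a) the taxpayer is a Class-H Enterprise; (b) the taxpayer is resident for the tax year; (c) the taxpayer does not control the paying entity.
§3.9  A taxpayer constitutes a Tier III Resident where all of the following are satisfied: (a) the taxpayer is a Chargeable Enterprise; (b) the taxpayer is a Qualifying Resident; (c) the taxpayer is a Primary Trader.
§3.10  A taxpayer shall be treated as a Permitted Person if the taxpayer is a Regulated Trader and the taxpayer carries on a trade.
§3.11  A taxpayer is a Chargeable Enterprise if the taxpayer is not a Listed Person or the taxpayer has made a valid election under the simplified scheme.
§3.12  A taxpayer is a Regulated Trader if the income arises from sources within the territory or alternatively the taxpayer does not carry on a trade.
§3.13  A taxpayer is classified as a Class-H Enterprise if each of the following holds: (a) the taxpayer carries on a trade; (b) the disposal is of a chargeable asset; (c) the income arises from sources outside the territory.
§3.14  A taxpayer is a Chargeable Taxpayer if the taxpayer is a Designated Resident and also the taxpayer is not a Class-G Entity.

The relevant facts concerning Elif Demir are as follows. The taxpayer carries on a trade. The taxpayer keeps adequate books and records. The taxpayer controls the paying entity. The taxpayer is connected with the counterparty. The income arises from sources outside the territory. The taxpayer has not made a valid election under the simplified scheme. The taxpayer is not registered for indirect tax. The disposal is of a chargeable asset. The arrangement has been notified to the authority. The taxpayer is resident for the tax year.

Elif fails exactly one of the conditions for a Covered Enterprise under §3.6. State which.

Under §3.7: the taxpayer is connected with the counterparty? yes; or the taxpayer keeps adequate books and records? yes. So the taxpayer is a Designated Resident.
Under §3.3: the taxpayer has made a valid election under the simplified scheme? no; and the taxpayer is resident for the tax year? yes; and the disposal is not of a chargeable asset? no. So the taxpayer is not a Class-G Entity.
Under §3.14: Designated Resident (§3.7)? yes; and not a Class-G Entity (§3.3)? yes. So the taxpayer is a Chargeable Taxpayer.
Under §3.12: the income arises from sources within the territory? no; or the taxpayer does not carry on a trade? no. So the taxpayer is not a Regulated Trader.
Under §3.10: Regulated Trader (§3.12)? no; and the taxpayer carries on a trade? yes. So the taxpayer is not a Permitted Person.
Under §3.5: Chargeable Taxpayer (§3.14)? yes; and Permitted Person (§3.10)? no. So the taxpayer is not a Regulated Entity.
Under §3.4: the taxpayer keeps adequate books and records? yes; and the arrangement has been notified to the authority? yes; and the taxpayer is registered for indirect tax? no. So the taxpayer is not a Listed Person.
Under §3.11: not a Listed Person (§3.4)? yes; or the taxpayer has made a valid election under the simplified scheme? no. So the taxpayer is a Chargeable Enterprise.
Under §3.13: the taxpayer carries on a trade? yes; and the disposal is of a chargeable asset? yes; and the income arises from sources outside the territory? yes. So the taxpayer is a Class-H Enterprise.
Under §3.8: Class-H Enterprise (§3.13)? yes; or the taxpayer is resident for the tax year? yes; or the taxpayer does not control the paying entity? no. So the taxpayer is a Qualifying Resident.
Under §3.1: the income arises from sources within the territory? no; and the taxpayer does not keep adequate books and records? no; and the arrangement has been notified to the authority? yes. So the taxpayer is not a Primary Trader.
Under §3.9: Chargeable Enterprise (§3.11)? yes; and Qualifying Resident (§3.8)? yes; and Primary Trader (§3.1)? no. So the taxpayer is not a Tier III Resident.
Under §3.6: Regulated Entity (§3.5)? no; and not a Tier III Resident (§3.9)? yes. So the taxpayer is not a Covered Enterprise.

Regulated Entity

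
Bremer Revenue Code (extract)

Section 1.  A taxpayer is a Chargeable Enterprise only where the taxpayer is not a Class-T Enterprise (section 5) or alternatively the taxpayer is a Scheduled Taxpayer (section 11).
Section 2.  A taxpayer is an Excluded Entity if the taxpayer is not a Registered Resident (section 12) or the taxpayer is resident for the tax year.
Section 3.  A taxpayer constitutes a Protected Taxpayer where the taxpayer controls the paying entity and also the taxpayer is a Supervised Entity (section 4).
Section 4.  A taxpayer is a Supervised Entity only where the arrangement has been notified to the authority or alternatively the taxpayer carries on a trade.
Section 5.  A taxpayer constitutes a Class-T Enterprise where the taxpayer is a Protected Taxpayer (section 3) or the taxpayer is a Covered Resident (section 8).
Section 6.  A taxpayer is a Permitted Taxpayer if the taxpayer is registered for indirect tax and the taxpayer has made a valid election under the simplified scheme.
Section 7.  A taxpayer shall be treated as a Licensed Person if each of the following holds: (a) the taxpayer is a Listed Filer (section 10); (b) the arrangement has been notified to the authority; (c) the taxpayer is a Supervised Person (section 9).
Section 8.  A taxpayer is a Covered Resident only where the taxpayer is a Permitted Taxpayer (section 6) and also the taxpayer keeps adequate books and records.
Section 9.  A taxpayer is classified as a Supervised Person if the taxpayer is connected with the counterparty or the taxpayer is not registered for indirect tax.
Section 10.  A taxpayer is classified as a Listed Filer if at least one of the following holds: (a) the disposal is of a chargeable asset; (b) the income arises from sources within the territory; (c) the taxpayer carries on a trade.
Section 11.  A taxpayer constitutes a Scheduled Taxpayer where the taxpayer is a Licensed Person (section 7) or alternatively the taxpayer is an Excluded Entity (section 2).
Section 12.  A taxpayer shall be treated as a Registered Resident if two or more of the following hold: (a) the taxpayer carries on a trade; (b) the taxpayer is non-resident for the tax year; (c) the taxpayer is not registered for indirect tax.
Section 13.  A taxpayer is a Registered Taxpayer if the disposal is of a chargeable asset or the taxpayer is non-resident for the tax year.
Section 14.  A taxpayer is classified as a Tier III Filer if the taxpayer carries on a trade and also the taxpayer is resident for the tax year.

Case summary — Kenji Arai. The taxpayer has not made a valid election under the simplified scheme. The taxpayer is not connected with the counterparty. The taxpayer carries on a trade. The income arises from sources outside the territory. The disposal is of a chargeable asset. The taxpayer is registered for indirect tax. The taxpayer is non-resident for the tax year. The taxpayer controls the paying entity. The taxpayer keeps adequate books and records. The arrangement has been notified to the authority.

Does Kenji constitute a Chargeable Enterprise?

section 4 — Supervised Entity: [the arrangement has been notified to the authority? yes] OR [the taxpayer carries on a trade? yes] → satisfied.
section 3 — Protected Taxpayer: [the taxpayer controls the paying entity? yes] AND [Supervised Entity (section 4)? yes] → satisfied.
section 6 — Permitted Taxpayer: [the taxpayer is registered for indirect tax? yes] AND [the taxpayer has made a valid election under the simplified scheme? no] → not satisfied.
section 8 — Covered Resident: [Permitted Taxpayer (section 6)? no] AND [the taxpayer keeps adequate books and records? yes] → not satisfied.
section 5 — Class-T Enterprise: [Protected Taxpayer (section 3)? yes] OR [Covered Resident (section 8)? no] → satisfied.
section 10 — Listed Filer: [the disposal is of a chargeable asset? yes] OR [the income arises from sources within the territory? no] OR [the taxpayer carries on a trade? yes] → satisfied.
section 9 — Supervised Person: [the taxpayer is connected with the counterparty? no] OR [the taxpayer is not registered for indirect tax? no] → not satisfied.
section 7 — Licensed Person: [Listed Filer (section 10)? yes] AND [the arrangement has been notified to the authority? yes] AND [Supervised Person (section 9)? no] → not satisfied.
section 12 — Registered Resident: the taxpayer carries on a trade? yes; the taxpayer is non-resident for the tax year? yes; the taxpayer is not registered for indirect tax? no — 2 of 3 hold (need ≥2) → satisfied.
section 2 — Excluded Entity: [not a Registered Resident (section 12)? no] OR [the taxpayer is resident for the tax year? no] → not satisfied.
section 11 — Scheduled Taxpayer: [Licensed Person (section 7)? no] OR [Excluded Entity (section 2)? no] → not satisfied.
section 1 — Chargeable Enterprise: [not a Class-T Enterprise (section 5)? no] OR [Scheduled Taxpayer (section 11)? no] → not satisfied.

No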